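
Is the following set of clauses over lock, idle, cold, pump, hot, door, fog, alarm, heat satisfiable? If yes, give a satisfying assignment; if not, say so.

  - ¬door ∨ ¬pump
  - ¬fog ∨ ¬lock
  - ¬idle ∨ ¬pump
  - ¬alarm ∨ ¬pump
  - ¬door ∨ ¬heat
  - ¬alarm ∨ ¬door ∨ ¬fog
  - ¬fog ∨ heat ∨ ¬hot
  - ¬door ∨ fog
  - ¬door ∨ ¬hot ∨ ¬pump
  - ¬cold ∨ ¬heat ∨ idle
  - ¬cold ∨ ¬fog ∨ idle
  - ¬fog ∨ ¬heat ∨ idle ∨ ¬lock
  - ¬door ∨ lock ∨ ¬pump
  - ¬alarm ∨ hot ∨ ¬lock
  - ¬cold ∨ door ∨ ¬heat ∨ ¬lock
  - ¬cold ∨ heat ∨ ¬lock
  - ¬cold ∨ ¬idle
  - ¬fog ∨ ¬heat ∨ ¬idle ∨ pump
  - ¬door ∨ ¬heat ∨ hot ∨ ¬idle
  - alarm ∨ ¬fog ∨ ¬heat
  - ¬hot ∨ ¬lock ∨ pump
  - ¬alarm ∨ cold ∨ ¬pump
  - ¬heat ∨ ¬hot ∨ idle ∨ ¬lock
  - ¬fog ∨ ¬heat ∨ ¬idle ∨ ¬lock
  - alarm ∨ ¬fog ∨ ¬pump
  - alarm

Unit clause (alarm) forces alarm = True.
In (¬alarm ∨ ¬pump) only ¬pump is left, so pump = False.
Try lock = True:
  (¬fog ∨ ¬lock) forces fog = False.
  (¬door ∨ fog) forces door = False.
  (¬alarm ∨ hot ∨ ¬lock) forces hot = True.
  clause (¬hot ∨ ¬lock ∨ pump) is falsified — backtrack.
So lock = False.
Set idle = False.
Set cold = True.
  then (¬cold ∨ ¬heat ∨ idle) forces heat = False.
  then (¬cold ∨ ¬fog ∨ idle) forces fog = False.
  then (¬door ∨ fog) forces door = False.
Set hot = True.
All clauses satisfied.

lock = False, idle = False, cold = True, pump = False, hot = True, door = False, fog = False, alarm = True, heat = False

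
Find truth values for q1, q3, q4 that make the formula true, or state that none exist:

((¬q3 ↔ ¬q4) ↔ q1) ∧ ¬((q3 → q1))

q1=F, q3=T, q4=F

  (¬q3 ↔ ¬q4) ↔ q1 = True
    ¬q3 ↔ ¬q4 = False
      ¬q3 = False
      ¬q4 = True
  ¬((q3 → q1)) = True
    q3 → q1 = False
Both conjuncts True, so the formula holds.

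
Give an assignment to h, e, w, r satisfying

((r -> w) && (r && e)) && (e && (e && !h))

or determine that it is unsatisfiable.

h = False, e = True, w = True, r = True

  (r -> w) && (r && e) = True
    r -> w = True
    r && e = True
  e && (e && !h) = True
    e && !h = True
      !h = True
Both conjuncts True, so the formula holds.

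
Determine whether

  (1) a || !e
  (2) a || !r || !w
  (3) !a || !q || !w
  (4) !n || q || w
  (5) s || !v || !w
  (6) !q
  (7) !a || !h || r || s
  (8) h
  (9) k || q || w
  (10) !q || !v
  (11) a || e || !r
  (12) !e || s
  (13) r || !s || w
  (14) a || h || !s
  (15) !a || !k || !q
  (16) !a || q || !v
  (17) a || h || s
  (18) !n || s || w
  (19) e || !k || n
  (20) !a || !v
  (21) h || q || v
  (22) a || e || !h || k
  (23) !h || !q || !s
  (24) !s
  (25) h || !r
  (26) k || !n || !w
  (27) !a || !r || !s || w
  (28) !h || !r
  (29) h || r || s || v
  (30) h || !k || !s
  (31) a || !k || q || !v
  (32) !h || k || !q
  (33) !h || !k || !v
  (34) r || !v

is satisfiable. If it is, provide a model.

Unit clause (!q) forces q = False.
Unit clause (h) forces h = True.
Unit clause (!s) forces s = False.
In (!h || !r) only !r is left, so r = False.
In (r || !v) only !v is left, so v = False.
In (!a || !h || r || s) only !a is left, so a = False.
In (!e || s) only !e is left, so e = False.
In (a || e || !h || k) only k is left, so k = True.
In (e || !k || n) only n is left, so n = True.
In (!n || q || w) only w is left, so w = True.
All clauses satisfied.

q=F, e=F, n=T, v=F, w=T, a=F, r=F, h=T, s=F, k=T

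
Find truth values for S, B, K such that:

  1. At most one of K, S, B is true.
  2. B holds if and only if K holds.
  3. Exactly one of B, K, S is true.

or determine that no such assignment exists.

S: True, B: False, K: False

  (1) {K, S, B}: 1 true — at most one ✓
  (2) B=F, K=F — same ✓
  (3) {B, K, S}: 1 true — exactly one ✓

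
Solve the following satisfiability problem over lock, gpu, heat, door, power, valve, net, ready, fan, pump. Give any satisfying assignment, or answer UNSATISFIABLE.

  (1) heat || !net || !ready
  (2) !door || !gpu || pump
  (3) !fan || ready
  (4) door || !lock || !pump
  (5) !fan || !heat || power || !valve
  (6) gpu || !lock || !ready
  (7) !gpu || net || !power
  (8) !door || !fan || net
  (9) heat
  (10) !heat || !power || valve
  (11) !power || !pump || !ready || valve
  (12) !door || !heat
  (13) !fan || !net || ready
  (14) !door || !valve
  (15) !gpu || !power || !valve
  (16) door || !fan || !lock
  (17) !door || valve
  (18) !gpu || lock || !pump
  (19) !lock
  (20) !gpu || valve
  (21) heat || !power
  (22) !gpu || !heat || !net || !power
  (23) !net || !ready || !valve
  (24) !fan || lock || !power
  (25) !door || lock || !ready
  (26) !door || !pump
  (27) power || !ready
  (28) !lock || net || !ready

lock = False, gpu = True, heat = True, door = False, power = False, valve = True, net = False, ready = False, fan = False, pump = False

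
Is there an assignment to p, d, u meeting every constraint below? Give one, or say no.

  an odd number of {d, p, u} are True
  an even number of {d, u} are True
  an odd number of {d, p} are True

p=T; d=F; u=F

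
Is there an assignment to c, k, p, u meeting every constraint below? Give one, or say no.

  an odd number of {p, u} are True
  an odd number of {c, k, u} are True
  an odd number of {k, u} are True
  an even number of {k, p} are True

c = False, k = False, p = False, u = True

{p, u}: 1 true → odd ✓
{c, k, u}: 1 true → odd ✓
{k, u}: 1 true → odd ✓
{k, p}: 0 true → even ✓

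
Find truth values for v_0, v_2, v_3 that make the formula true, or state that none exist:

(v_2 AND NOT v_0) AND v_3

v_0: False, v_2: True, v_3: True

  v_2 AND NOT v_0 = True
    NOT v_0 = True
Both conjuncts True, so the formula holds.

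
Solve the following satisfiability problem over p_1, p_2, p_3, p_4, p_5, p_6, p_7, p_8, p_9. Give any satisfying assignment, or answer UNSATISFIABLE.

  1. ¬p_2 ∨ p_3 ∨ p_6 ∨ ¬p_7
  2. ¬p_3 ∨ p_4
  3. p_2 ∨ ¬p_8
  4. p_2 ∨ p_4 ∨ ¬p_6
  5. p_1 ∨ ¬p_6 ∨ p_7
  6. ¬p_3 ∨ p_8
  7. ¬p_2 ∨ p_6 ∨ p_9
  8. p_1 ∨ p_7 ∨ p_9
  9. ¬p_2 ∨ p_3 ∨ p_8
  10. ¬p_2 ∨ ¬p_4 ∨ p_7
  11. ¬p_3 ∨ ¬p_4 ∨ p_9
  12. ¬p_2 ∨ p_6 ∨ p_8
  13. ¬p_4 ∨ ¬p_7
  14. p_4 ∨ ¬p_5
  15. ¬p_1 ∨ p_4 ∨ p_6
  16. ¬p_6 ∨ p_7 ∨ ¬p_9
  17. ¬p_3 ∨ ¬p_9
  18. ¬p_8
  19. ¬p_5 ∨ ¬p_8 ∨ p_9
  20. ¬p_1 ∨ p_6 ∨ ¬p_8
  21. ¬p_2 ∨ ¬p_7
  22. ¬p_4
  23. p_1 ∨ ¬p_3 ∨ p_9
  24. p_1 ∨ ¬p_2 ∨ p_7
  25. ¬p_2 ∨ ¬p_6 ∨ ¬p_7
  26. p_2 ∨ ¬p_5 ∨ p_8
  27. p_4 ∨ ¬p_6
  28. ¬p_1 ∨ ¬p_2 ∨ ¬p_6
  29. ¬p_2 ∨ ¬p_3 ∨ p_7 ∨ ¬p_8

p_1 = False, p_2 = False, p_3 = False, p_4 = False, p_5 = False, p_6 = False, p_7 = True, p_8 = False, p_9 = True

Unit clause (¬p_8) forces p_8 = False.
Unit clause (¬p_4) forces p_4 = False.
In (p_4 ∨ ¬p_6) only ¬p_6 is left, so p_6 = False.
In (¬p_3 ∨ p_4) only ¬p_3 is left, so p_3 = False.
In (¬p_2 ∨ p_3 ∨ p_8) only ¬p_2 is left, so p_2 = False.
In (p_4 ∨ ¬p_5) only ¬p_5 is left, so p_5 = False.
In (¬p_1 ∨ p_4 ∨ p_6) only ¬p_1 is left, so p_1 = False.
Set p_7 = True.
Set p_9 = True.
All clauses satisfied.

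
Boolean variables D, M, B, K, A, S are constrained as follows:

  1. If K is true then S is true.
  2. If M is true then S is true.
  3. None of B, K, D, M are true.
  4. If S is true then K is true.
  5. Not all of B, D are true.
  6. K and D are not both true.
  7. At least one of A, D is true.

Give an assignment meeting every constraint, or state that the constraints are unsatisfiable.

D=F, M=F, B=F, K=F, A=T, S=F

  (1) K=F ⇒ S: vacuous ✓
  (2) M=F ⇒ S: vacuous ✓
  (3) {B, K, D, M}: 0 true — none ✓
  (4) S=F ⇒ K: vacuous ✓
  (5) {B, D}: 0/2 true — not all ✓
  (6) K=F, D=F — not both ✓
  (7) {A, D}: 1 true — at least one ✓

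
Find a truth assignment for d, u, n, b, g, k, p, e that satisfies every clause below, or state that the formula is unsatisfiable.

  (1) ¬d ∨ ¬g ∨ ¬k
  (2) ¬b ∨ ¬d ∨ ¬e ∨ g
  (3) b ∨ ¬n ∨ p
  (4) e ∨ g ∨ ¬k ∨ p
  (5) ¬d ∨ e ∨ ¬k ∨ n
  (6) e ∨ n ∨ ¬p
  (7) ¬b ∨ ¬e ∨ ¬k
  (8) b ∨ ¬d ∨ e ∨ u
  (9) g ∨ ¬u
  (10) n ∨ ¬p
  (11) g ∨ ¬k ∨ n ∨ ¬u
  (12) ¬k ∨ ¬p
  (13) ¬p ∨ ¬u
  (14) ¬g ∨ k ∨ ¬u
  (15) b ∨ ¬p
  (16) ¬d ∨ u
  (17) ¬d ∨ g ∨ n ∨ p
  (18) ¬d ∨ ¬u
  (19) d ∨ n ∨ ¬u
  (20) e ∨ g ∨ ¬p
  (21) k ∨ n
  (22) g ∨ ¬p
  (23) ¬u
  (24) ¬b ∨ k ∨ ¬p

Unit clause (¬u) forces u = False.
In (¬d ∨ u) only ¬d is left, so d = False.
Set n = True.
Try b = False:
  (b ∨ ¬n ∨ p) forces p = True.
  clause (b ∨ ¬p) is falsified — backtrack.
So b = True.
Set g = True.
Set k = False.
  then (¬b ∨ k ∨ ¬p) forces p = False.
Set e = False.
All clauses satisfied.

d = False; u = False; n = True; b = True; g = True; k = False; p = False; e = False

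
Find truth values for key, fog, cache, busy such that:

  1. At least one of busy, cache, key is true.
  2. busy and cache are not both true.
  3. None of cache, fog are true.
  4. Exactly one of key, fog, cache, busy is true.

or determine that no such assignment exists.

key=F, fog=F, cache=F, busy=T

  (1) {busy, cache, key}: 1 true — at least one ✓
  (2) busy=T, cache=F — not both ✓
  (3) {cache, fog}: 0 true — none ✓
  (4) {key, fog, cache, busy}: 1 true — exactly one ✓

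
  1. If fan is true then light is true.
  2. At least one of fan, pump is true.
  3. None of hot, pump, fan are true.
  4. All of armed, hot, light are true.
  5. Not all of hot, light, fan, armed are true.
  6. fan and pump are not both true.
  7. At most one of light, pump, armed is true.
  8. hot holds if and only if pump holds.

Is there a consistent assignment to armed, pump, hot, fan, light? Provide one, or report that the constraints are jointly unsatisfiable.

The formula is unsatisfiable.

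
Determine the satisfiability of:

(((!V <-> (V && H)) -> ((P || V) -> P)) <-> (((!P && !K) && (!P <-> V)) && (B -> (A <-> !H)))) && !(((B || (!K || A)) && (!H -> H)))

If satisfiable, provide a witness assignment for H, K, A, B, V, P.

H=F; K=F; A=F; B=T; V=T; P=F

  ((!V <-> (V && H)) -> ((P || V) -> P)) <-> (((!P && !K) && (!P <-> V)) && (B -> (A <-> !H))) = True
    (!V <-> (V && H)) -> ((P || V) -> P) = False
      !V <-> (V && H) = True
        !V = False
        V && H = False
      (P || V) -> P = False
        P || V = True
    ((!P && !K) && (!P <-> V)) && (B -> (A <-> !H)) = False
      (!P && !K) && (!P <-> V) = True
        !P && !K = True
          !P = True
          !K = True
        !P <-> V = True
          !P = True
      B -> (A <-> !H) = False
        A <-> !H = False
          !H = True
  !(((B || (!K || A)) && (!H -> H))) = True
    (B || (!K || A)) && (!H -> H) = False
      B || (!K || A) = True
        !K || A = True
          !K = True
      !H -> H = False
        !H = True
Both conjuncts True, so the formula holds.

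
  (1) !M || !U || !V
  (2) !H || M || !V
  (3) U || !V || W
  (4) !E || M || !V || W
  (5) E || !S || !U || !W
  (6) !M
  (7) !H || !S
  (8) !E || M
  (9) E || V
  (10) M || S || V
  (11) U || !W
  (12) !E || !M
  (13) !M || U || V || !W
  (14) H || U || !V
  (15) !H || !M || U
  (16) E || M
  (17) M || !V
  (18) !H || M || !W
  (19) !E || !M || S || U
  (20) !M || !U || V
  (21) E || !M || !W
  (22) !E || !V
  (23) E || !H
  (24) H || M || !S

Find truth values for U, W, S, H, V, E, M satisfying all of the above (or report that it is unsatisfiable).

UNSATISFIABLE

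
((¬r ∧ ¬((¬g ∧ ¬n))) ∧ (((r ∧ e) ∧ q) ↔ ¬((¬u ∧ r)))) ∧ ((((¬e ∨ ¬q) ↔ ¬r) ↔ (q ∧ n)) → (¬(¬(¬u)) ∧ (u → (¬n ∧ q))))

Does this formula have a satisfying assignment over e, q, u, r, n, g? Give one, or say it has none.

Case r = True: the conjunct ¬r is False.
Case r = False: the conjunct ((r ∧ e) ∧ q) ↔ ¬((¬u ∧ r)) becomes (False ∧ q) ↔ ¬False = False.
Both cases fail — unsatisfiable.

Unsatisfiable — no assignment works.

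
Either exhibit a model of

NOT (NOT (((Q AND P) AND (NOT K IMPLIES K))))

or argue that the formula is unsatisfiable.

P: True, Q: True, K: True

  NOT (NOT (((Q AND P) AND (NOT K IMPLIES K)))) = True
    NOT (((Q AND P) AND (NOT K IMPLIES K))) = False
      (Q AND P) AND (NOT K IMPLIES K) = True
        Q AND P = True
        NOT K IMPLIES K = True
          NOT K = False
The formula evaluates to True.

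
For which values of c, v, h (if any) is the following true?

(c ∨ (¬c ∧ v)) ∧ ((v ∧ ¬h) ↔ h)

c: True, v: False, h: False

  c ∨ (¬c ∧ v) = True
    ¬c ∧ v = False
      ¬c = False
  (v ∧ ¬h) ↔ h = True
    v ∧ ¬h = False
      ¬h = True
Both conjuncts True, so the formula holds.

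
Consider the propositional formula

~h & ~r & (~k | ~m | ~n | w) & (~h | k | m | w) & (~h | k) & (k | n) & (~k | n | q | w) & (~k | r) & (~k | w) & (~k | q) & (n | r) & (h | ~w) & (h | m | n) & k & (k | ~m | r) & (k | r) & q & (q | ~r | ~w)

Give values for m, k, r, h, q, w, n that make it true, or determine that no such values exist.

The formula is unsatisfiable.

Case k = True:
  (~h) forces h = False.
  (~r) forces r = False.
  Clause (~k | r) is falsified — contradiction.
Case k = False:
  Clause (k) is falsified — contradiction.
Both cases fail, so the formula is unsatisfiable.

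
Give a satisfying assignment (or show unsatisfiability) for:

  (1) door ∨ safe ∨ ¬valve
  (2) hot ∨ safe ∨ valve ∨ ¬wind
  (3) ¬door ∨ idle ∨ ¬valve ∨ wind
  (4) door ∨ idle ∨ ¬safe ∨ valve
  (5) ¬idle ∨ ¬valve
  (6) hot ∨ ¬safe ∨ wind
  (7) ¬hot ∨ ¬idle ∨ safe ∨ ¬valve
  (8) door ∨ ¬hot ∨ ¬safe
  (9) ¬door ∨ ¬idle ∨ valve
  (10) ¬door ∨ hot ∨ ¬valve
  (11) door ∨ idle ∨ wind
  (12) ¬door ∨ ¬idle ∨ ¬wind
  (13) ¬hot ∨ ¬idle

Set door = True.
Set wind = True.
  then (¬door ∨ ¬idle ∨ ¬wind) forces idle = False.
Set valve = True.
  then (¬door ∨ hot ∨ ¬valve) forces hot = True.
Set safe = True.
All clauses satisfied.

door: True; wind: True; valve: True; idle: False; hot: True; safe: True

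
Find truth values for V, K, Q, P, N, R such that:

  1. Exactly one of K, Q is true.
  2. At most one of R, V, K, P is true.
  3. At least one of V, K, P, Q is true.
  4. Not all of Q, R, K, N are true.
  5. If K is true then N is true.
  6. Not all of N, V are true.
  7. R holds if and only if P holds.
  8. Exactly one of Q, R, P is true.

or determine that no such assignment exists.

V=F, K=F, Q=T, P=F, N=F, R=F

  (1) {K, Q}: 1 true — exactly one ✓
  (2) {R, V, K, P}: 0 true — at most one ✓
  (3) {V, K, P, Q}: 1 true — at least one ✓
  (4) {Q, R, K, N}: 1/4 true — not all ✓
  (5) K=F ⇒ N: vacuous ✓
  (6) {N, V}: 0/2 true — not all ✓
  (7) R=F, P=F — same ✓
  (8) {Q, R, P}: 1 true — exactly one ✓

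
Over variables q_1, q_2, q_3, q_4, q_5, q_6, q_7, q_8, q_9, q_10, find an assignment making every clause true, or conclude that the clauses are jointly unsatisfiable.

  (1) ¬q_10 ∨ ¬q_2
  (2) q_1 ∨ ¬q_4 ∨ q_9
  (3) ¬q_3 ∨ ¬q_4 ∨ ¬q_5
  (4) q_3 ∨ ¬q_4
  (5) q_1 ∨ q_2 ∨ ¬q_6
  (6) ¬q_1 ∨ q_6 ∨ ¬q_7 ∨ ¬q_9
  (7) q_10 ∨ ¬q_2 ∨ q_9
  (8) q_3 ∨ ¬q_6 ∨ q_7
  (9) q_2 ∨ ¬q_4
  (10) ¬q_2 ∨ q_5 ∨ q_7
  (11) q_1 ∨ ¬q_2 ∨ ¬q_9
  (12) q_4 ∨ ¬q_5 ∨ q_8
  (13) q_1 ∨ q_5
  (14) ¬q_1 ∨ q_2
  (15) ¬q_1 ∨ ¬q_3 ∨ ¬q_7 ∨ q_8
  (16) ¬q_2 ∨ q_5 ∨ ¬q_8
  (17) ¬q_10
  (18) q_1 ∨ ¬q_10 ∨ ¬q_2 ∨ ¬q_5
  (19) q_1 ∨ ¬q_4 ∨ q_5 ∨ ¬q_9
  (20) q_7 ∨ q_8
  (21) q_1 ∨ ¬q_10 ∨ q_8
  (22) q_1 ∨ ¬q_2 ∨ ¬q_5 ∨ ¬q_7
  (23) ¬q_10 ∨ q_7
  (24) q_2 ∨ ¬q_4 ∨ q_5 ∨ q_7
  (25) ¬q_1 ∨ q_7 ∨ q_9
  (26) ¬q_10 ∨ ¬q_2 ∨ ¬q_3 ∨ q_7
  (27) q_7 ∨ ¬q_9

Unit clause (¬q_10) forces q_10 = False.
Set q_1 = False.
  then (q_1 ∨ q_5) forces q_5 = True.
Try q_2 = True:
  (q_10 ∨ ¬q_2 ∨ q_9) forces q_9 = True.
  clause (q_1 ∨ ¬q_2 ∨ ¬q_9) is falsified — backtrack.
So q_2 = False.
  then (q_1 ∨ q_2 ∨ ¬q_6) forces q_6 = False.
  then (q_2 ∨ ¬q_4) forces q_4 = False.
  then (q_4 ∨ ¬q_5 ∨ q_8) forces q_8 = True.
Set q_3 = True.
Set q_7 = True.
Set q_9 = False.
All clauses satisfied.

q_1 = False, q_2 = False, q_3 = True, q_4 = False, q_5 = True, q_6 = False, q_7 = True, q_8 = True, q_9 = False, q_10 = False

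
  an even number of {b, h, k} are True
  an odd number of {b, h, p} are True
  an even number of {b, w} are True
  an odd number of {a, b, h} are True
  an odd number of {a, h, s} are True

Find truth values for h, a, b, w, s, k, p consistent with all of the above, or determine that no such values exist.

h: True, a: False, b: False, w: False, s: False, k: True, p: False

{b, h, k}: 2 true → even ✓
{b, h, p}: 1 true → odd ✓
{b, w}: 0 true → even ✓
{a, b, h}: 1 true → odd ✓
{a, h, s}: 1 true → odd ✓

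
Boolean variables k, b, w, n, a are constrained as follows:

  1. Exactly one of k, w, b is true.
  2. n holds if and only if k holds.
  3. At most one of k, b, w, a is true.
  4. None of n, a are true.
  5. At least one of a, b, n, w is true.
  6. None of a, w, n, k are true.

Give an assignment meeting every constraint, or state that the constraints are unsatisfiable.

k = False, b = True, w = False, n = False, a = False

  (1) {k, w, b}: 1 true — exactly one ✓
  (2) n=F, k=F — same ✓
  (3) {k, b, w, a}: 1 true — at most one ✓
  (4) {n, a}: 0 true — none ✓
  (5) {a, b, n, w}: 1 true — at least one ✓
  (6) {a, w, n, k}: 0 true — none ✓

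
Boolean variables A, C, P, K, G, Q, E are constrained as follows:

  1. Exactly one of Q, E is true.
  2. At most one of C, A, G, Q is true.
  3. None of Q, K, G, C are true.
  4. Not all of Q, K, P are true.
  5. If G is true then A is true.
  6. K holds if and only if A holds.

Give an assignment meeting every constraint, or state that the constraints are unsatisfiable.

A=F, C=F, P=F, K=F, G=F, Q=F, E=T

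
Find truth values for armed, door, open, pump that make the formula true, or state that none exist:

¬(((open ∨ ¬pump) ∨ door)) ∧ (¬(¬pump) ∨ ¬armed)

armed = False; door = False; open = False; pump = True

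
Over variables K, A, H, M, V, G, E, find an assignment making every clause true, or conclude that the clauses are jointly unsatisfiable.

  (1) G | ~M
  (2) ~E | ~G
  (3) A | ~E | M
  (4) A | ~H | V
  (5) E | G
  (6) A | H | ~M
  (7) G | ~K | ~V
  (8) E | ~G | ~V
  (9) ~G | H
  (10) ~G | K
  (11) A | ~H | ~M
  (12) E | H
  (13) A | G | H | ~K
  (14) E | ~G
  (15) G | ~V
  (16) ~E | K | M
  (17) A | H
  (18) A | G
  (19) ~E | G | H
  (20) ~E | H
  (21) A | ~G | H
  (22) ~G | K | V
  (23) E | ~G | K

K: True; A: True; H: True; M: False; V: False; G: False; E: True

Try K = False:
  (~G | K) forces G = False.
  (G | ~M) forces M = False.
  (E | G) forces E = True.
  clause (~E | K | M) is falsified — backtrack.
So K = True.
Set A = True.
Try H = False:
  (~G | H) forces G = False.
  (G | ~M) forces M = False.
  (E | G) forces E = True.
  clause (~E | G | H) is falsified — backtrack.
So H = True.
Try M = True:
  (G | ~M) forces G = True.
  (~E | ~G) forces E = False.
  clause (E | ~G) is falsified — backtrack.
So M = False.
Set V = False.
Set G = False.
  then (E | G) forces E = True.
All clauses satisfied.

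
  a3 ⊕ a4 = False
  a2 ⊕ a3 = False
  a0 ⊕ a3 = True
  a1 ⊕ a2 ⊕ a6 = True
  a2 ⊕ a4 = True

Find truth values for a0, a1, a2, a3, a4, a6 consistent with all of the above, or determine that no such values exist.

Adding constraints 1, 2, 5 mod 2: every variable appears an even number of times on the left, so the left side is 0.
But the right sides sum to 1 (mod 2). 0 ≠ 1 — the system is inconsistent.

Unsatisfiable — no assignment works.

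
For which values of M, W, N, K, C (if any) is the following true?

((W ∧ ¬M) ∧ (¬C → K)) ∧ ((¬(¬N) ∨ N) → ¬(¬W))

M=F, W=T, N=F, K=F, C=T

  (W ∧ ¬M) ∧ (¬C → K) = True
    W ∧ ¬M = True
      ¬M = True
    ¬C → K = True
      ¬C = False
  (¬(¬N) ∨ N) → ¬(¬W) = True
    ¬(¬N) ∨ N = False
      ¬(¬N) = False
        ¬N = True
    ¬(¬W) = True
      ¬W = False
Both conjuncts True, so the formula holds.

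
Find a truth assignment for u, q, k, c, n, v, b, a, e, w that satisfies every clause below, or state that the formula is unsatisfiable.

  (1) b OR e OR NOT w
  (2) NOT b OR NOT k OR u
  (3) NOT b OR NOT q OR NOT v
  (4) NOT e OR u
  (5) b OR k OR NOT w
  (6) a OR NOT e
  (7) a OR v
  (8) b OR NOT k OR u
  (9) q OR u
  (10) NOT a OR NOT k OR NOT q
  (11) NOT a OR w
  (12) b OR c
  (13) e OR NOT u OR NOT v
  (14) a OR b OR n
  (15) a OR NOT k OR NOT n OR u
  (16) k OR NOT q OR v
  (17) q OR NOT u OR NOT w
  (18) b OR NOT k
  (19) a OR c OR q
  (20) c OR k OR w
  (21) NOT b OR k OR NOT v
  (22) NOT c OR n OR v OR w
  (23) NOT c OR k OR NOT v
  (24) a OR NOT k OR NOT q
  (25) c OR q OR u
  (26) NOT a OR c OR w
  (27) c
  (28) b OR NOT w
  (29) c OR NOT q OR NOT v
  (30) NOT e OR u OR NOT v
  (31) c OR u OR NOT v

Case q = True:
  (c) forces c = True.
  If k = True:
    (NOT a OR NOT k OR NOT q) forces a = False.
    clause (a OR NOT k OR NOT q) is falsified.
  If k = False:
    (k OR NOT q OR v) forces v = True.
    clause (NOT c OR k OR NOT v) is falsified.
  Every sub-case reaches a contradiction.
Case q = False:
  (q OR u) forces u = True.
  (q OR NOT u OR NOT w) forces w = False.
  (NOT a OR w) forces a = False.
  (a OR NOT e) forces e = False.
  (a OR v) forces v = True.
  Clause (e OR NOT u OR NOT v) is falsified — contradiction.
Both cases fail, so the formula is unsatisfiable.

The formula is unsatisfiable.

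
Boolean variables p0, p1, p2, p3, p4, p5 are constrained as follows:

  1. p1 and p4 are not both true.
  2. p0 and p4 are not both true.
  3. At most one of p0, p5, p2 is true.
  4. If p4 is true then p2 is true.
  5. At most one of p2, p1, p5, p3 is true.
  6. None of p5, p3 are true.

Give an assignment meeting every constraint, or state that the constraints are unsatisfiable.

p0: False; p1: False; p2: True; p3: False; p4: False; p5: False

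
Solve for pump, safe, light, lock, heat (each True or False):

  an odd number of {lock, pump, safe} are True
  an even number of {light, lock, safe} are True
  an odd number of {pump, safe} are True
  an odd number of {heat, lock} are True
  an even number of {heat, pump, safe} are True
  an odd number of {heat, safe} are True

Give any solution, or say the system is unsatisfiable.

pump = True, safe = False, light = False, lock = False, heat = True

{lock, pump, safe}: 1 true → odd ✓
{light, lock, safe}: 0 true → even ✓
{pump, safe}: 1 true → odd ✓
{heat, lock}: 1 true → odd ✓
{heat, pump, safe}: 2 true → even ✓
{heat, safe}: 1 true → odd ✓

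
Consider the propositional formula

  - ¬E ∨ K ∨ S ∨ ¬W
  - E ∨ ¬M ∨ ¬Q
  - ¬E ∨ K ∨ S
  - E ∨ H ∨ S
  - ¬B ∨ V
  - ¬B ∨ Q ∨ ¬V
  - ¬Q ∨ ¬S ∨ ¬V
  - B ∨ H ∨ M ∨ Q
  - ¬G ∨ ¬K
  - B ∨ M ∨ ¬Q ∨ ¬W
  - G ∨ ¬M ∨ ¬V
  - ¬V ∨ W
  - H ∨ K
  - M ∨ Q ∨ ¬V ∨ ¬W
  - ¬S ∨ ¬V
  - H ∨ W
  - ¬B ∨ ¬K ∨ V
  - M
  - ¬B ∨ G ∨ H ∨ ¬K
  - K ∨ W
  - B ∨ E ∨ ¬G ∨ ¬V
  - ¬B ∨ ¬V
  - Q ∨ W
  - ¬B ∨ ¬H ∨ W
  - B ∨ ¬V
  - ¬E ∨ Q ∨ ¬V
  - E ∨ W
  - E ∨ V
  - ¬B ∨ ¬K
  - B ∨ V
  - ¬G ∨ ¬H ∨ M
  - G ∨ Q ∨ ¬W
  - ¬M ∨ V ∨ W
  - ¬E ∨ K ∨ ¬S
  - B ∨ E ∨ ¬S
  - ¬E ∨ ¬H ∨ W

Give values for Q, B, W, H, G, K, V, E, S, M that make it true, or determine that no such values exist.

No satisfying assignment exists.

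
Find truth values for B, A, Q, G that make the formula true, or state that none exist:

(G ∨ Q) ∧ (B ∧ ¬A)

B = True, A = False, Q = True, G = True

  G ∨ Q = True
  B ∧ ¬A = True
    ¬A = True
Both conjuncts True, so the formula holds.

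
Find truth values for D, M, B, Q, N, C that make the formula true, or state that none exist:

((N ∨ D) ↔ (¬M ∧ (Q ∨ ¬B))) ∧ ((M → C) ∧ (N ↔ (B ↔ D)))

D = False, M = False, B = False, Q = False, N = True, C = True

  (N ∨ D) ↔ (¬M ∧ (Q ∨ ¬B)) = True
    N ∨ D = True
    ¬M ∧ (Q ∨ ¬B) = True
      ¬M = True
      Q ∨ ¬B = True
        ¬B = True
  (M → C) ∧ (N ↔ (B ↔ D)) = True
    M → C = True
    N ↔ (B ↔ D) = True
      B ↔ D = True
Both conjuncts True, so the formula holds.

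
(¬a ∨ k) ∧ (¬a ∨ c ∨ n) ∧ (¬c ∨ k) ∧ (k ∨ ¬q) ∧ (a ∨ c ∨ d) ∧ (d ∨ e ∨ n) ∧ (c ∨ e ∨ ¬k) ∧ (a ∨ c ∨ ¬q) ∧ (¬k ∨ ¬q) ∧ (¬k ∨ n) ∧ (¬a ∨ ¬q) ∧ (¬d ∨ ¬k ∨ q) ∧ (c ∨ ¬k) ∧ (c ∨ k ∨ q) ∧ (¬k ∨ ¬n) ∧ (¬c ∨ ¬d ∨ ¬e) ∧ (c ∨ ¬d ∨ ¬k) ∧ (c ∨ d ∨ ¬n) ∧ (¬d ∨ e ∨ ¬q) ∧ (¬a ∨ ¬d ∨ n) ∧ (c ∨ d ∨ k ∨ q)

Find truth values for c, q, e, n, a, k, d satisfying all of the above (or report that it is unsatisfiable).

Unsatisfiable — no assignment works.

Case k = True:
  (¬k ∨ ¬q) forces q = False.
  (¬k ∨ n) forces n = True.
  Clause (¬k ∨ ¬n) is falsified — contradiction.
Case k = False:
  (¬a ∨ k) forces a = False.
  (¬c ∨ k) forces c = False.
  (k ∨ ¬q) forces q = False.
  Clause (c ∨ k ∨ q) is falsified — contradiction.
Both cases fail, so the formula is unsatisfiable.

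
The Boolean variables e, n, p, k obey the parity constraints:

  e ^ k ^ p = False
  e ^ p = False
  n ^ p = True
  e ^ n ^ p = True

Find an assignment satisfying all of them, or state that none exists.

e=F; n=T; p=F; k=F

e ^ k ^ p = F ^ F ^ F = False ✓
e ^ p = F ^ F = False ✓
n ^ p = T ^ F = True ✓
e ^ n ^ p = F ^ T ^ F = True ✓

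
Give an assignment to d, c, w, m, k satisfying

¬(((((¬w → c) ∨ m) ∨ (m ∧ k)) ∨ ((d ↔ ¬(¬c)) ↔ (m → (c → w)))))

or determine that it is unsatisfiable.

d = True; c = False; w = False; m = False; k = True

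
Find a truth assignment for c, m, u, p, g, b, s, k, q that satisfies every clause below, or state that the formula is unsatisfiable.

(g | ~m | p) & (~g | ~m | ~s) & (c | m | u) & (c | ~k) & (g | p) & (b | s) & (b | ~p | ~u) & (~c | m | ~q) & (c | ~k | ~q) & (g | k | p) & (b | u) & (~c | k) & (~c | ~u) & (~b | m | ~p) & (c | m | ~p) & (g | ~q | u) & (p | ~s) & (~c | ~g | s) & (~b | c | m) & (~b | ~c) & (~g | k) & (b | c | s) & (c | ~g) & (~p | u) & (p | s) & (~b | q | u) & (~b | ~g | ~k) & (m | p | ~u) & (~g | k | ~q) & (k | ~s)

c = False; m = True; u = True; p = True; g = False; b = True; s = False; k = False; q = False

Try c = True:
  (~c | k) forces k = True.
  (~c | ~u) forces u = False.
  (b | u) forces b = True.
  clause (~b | ~c) is falsified — backtrack.
So c = False.
  then (c | ~k) forces k = False.
  then (~g | k) forces g = False.
  then (k | ~s) forces s = False.
  then (g | p) forces p = True.
  then (b | s) forces b = True.
  then (~b | m | ~p) forces m = True.
  then (~p | u) forces u = True.
Set q = False.
All clauses satisfied.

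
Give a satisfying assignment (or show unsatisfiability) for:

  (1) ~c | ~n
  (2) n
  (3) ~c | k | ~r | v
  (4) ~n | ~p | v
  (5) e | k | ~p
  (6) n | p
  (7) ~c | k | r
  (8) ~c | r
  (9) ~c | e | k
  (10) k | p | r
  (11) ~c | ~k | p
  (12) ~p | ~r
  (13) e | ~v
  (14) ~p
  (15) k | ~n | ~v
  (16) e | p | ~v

v=T, c=F, p=F, k=T, r=F, n=T, e=T

Unit clause (n) forces n = True.
Unit clause (~p) forces p = False.
In (~c | ~n) only ~c is left, so c = False.
Set v = True.
  then (e | ~v) forces e = True.
  then (k | ~n | ~v) forces k = True.
Set r = False.
All clauses satisfied.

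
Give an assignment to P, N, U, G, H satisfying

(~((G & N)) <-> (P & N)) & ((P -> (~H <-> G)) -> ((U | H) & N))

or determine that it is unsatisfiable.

P: True, N: True, U: False, G: False, H: False

  ~((G & N)) <-> (P & N) = True
    ~((G & N)) = True
      G & N = False
    P & N = True
  (P -> (~H <-> G)) -> ((U | H) & N) = True
    P -> (~H <-> G) = False
      ~H <-> G = False
        ~H = True
    (U | H) & N = False
      U | H = False
Both conjuncts True, so the formula holds.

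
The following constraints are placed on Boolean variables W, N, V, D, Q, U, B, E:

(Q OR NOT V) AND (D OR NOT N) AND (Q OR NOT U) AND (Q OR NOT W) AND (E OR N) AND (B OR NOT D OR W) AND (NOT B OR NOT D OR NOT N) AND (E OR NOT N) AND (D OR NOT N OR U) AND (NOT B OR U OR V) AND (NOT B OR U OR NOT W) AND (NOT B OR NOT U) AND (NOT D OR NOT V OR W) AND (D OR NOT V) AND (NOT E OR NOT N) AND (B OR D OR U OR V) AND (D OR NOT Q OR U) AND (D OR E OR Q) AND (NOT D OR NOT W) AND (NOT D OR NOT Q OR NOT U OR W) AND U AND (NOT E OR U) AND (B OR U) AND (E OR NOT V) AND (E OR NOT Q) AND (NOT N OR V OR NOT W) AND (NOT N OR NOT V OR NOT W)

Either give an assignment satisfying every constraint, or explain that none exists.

W = False, N = False, V = False, D = False, Q = True, U = True, B = False, E = True

Unit clause (U) forces U = True.
In (Q OR NOT U) only Q is left, so Q = True.
In (NOT B OR NOT U) only NOT B is left, so B = False.
In (E OR NOT Q) only E is left, so E = True.
In (NOT E OR NOT N) only NOT N is left, so N = False.
Set W = False.
  then (B OR NOT D OR W) forces D = False.
  then (D OR NOT V) forces V = False.
All clauses satisfied.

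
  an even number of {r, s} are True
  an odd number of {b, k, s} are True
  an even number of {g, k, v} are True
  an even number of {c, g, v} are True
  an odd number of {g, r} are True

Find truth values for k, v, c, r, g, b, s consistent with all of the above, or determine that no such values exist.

k = False; v = True; c = False; r = False; g = True; b = True; s = False

{r, s}: 0 true → even ✓
{b, k, s}: 1 true → odd ✓
{g, k, v}: 2 true → even ✓
{c, g, v}: 2 true → even ✓
{g, r}: 1 true → odd ✓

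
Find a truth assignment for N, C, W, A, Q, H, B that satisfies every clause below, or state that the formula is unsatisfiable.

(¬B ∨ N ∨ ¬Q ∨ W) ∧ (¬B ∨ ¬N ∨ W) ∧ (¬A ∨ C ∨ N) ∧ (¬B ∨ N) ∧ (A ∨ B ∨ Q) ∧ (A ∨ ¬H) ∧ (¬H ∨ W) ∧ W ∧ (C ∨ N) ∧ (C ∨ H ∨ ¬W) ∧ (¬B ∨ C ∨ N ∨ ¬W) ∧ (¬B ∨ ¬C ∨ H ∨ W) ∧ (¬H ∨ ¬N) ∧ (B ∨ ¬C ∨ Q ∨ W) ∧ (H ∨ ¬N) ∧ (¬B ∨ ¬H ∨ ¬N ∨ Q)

Unit clause (W) forces W = True.
Try N = True:
  (¬H ∨ ¬N) forces H = False.
  clause (H ∨ ¬N) is falsified — backtrack.
So N = False.
  then (¬B ∨ N) forces B = False.
  then (C ∨ N) forces C = True.
Set A = False.
  then (A ∨ B ∨ Q) forces Q = True.
  then (A ∨ ¬H) forces H = False.
All clauses satisfied.

N = False, C = True, W = True, A = False, Q = True, H = False, B = False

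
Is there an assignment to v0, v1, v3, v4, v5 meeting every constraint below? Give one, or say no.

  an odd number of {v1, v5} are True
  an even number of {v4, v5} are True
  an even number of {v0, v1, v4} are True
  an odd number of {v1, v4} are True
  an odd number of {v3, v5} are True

v0 = True, v1 = False, v3 = False, v4 = True, v5 = True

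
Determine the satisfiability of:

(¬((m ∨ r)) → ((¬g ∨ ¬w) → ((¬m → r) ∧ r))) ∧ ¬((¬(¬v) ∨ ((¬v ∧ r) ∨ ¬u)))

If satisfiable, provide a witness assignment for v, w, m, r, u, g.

v: False, w: True, m: False, r: False, u: True, g: True

  ¬((m ∨ r)) → ((¬g ∨ ¬w) → ((¬m → r) ∧ r)) = True
    ¬((m ∨ r)) = True
      m ∨ r = False
    (¬g ∨ ¬w) → ((¬m → r) ∧ r) = True
      ¬g ∨ ¬w = False
        ¬g = False
        ¬w = False
      (¬m → r) ∧ r = False
        ¬m → r = False
          ¬m = True
  ¬((¬(¬v) ∨ ((¬v ∧ r) ∨ ¬u))) = True
    ¬(¬v) ∨ ((¬v ∧ r) ∨ ¬u) = False
      ¬(¬v) = False
        ¬v = True
      (¬v ∧ r) ∨ ¬u = False
        ¬v ∧ r = False
          ¬v = True
        ¬u = False
Both conjuncts True, so the formula holds.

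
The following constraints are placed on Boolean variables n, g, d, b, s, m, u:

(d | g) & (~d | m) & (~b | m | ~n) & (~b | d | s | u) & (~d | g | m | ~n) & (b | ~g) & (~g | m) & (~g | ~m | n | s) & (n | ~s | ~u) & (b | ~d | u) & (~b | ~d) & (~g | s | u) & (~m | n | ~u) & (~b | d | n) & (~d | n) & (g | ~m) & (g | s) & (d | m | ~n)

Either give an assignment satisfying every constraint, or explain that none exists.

Set n = True.
Try g = False:
  (d | g) forces d = True.
  (~d | m) forces m = True.
  clause (g | ~m) is falsified — backtrack.
So g = True.
  then (b | ~g) forces b = True.
  then (~g | m) forces m = True.
  then (~b | ~d) forces d = False.
Set s = True.
Set u = True.
All clauses satisfied.

n = True, g = True, d = False, b = True, s = True, m = True, u = True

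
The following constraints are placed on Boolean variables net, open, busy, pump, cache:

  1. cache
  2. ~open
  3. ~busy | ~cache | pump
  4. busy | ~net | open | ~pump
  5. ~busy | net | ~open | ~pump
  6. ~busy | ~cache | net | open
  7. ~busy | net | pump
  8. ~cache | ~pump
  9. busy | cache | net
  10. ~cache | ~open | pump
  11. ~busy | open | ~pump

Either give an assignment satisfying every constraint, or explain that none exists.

net: False, open: False, busy: False, pump: False, cache: True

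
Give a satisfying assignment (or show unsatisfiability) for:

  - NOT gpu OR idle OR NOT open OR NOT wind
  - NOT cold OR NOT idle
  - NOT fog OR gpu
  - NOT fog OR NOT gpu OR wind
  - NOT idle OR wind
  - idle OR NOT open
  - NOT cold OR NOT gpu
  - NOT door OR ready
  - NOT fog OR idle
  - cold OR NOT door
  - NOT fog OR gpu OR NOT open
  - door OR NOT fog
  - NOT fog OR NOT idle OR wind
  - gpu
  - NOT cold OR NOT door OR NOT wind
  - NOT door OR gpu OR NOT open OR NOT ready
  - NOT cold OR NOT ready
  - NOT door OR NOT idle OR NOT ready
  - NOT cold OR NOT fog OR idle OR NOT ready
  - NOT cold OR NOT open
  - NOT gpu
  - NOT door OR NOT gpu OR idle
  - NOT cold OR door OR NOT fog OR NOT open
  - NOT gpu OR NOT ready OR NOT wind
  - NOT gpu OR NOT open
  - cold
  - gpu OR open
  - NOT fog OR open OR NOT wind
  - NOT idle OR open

The formula is unsatisfiable.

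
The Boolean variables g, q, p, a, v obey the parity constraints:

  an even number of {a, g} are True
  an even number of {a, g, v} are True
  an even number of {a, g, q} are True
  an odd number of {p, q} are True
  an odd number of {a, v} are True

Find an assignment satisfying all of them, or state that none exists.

g: True; q: False; p: True; a: True; v: False

{a, g}: 2 true → even ✓
{a, g, v}: 2 true → even ✓
{a, g, q}: 2 true → even ✓
{p, q}: 1 true → odd ✓
{a, v}: 1 true → odd ✓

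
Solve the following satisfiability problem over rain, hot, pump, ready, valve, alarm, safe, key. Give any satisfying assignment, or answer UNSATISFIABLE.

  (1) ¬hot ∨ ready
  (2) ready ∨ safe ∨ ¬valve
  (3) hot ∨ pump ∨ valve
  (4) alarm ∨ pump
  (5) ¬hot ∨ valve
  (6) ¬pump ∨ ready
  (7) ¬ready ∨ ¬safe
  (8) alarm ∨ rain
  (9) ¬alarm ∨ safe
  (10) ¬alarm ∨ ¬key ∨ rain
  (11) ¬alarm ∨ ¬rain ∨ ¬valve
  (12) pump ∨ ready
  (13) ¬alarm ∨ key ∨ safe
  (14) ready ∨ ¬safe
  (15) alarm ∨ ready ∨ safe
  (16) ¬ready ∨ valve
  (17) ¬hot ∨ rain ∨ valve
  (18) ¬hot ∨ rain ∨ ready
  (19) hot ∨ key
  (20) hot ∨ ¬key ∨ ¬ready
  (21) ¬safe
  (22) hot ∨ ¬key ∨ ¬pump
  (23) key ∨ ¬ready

Unit clause (¬safe) forces safe = False.
In (¬alarm ∨ safe) only ¬alarm is left, so alarm = False.
In (alarm ∨ ready ∨ safe) only ready is left, so ready = True.
In (¬ready ∨ valve) only valve is left, so valve = True.
In (key ∨ ¬ready) only key is left, so key = True.
In (alarm ∨ pump) only pump is left, so pump = True.
In (alarm ∨ rain) only rain is left, so rain = True.
In (hot ∨ ¬key ∨ ¬ready) only hot is left, so hot = True.
All clauses satisfied.

rain=T; hot=T; pump=T; ready=T; valve=T; alarm=F; safe=F; key=T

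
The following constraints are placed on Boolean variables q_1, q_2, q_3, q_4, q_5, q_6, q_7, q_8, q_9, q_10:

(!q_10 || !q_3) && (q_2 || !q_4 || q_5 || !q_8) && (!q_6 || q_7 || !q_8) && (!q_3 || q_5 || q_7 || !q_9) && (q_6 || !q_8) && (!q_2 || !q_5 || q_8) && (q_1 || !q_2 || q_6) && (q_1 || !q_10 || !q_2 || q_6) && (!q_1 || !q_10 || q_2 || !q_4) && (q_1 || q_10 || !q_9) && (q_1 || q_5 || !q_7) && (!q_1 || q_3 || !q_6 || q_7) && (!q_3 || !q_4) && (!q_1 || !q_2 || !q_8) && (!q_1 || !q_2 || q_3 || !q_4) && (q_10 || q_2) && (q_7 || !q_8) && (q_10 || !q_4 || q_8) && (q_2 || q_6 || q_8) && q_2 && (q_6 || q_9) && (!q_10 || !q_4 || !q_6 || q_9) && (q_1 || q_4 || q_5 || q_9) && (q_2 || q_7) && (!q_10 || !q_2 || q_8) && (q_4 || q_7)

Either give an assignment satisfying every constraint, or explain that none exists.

q_1=F; q_2=T; q_3=F; q_4=F; q_5=T; q_6=T; q_7=T; q_8=T; q_9=T; q_10=T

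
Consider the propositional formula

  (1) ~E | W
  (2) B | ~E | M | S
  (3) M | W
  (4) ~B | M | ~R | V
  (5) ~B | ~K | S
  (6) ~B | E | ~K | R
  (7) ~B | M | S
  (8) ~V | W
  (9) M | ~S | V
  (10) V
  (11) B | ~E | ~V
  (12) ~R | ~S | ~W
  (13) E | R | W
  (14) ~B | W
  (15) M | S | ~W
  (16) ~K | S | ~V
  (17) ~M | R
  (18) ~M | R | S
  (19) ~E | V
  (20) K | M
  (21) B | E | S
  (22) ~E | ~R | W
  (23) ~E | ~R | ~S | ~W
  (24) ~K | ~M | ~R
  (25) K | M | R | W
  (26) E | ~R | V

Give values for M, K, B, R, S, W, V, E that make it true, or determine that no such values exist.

M = False, K = True, B = True, R = False, S = True, W = True, V = True, E = True

Unit clause (V) forces V = True.
In (~V | W) only W is left, so W = True.
Set M = False.
  then (M | S | ~W) forces S = True.
  then (K | M) forces K = True.
  then (~R | ~S | ~W) forces R = False.
Set B = True.
  then (~B | E | ~K | R) forces E = True.
All clauses satisfied.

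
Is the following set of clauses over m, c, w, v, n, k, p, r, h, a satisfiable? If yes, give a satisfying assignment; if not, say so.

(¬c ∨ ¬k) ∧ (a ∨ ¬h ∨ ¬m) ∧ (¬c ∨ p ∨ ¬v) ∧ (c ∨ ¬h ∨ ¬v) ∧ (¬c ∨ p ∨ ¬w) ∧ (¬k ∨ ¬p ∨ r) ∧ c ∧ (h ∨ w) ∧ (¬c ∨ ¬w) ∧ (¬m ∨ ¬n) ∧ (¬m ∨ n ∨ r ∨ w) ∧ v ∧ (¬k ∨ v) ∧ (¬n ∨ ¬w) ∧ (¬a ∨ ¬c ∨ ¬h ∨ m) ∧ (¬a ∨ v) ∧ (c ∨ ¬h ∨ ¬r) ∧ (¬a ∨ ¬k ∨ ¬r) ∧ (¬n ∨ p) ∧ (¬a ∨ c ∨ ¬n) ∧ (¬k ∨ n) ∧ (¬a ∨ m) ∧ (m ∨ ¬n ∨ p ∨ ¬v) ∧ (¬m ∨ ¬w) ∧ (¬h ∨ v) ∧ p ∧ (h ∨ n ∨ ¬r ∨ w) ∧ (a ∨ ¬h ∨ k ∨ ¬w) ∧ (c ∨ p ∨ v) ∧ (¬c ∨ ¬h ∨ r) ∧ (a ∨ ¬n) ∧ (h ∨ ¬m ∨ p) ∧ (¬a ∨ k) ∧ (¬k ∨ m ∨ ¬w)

Unit clause (c) forces c = True.
In (¬c ∨ ¬w) only ¬w is left, so w = False.
Unit clause (v) forces v = True.
Unit clause (p) forces p = True.
In (¬c ∨ ¬k) only ¬k is left, so k = False.
In (h ∨ w) only h is left, so h = True.
In (¬c ∨ ¬h ∨ r) only r is left, so r = True.
In (¬a ∨ k) only ¬a is left, so a = False.
In (a ∨ ¬h ∨ ¬m) only ¬m is left, so m = False.
In (a ∨ ¬n) only ¬n is left, so n = False.
All clauses satisfied.

m = False, c = True, w = False, v = True, n = False, k = False, p = True, r = True, h = True, a = False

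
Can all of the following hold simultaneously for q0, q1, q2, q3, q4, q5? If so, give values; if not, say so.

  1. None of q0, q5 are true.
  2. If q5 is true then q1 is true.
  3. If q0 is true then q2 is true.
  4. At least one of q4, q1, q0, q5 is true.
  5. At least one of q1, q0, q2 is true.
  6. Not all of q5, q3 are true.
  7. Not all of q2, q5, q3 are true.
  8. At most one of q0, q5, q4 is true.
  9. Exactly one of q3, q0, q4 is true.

q0 = False, q1 = True, q2 = True, q3 = False, q4 = True, q5 = False

  (1) {q0, q5}: 0 true — none ✓
  (2) q5=F ⇒ q1: vacuous ✓
  (3) q0=F ⇒ q2: vacuous ✓
  (4) {q4, q1, q0, q5}: 2 true — at least one ✓
  (5) {q1, q0, q2}: 2 true — at least one ✓
  (6) {q5, q3}: 0/2 true — not all ✓
  (7) {q2, q5, q3}: 1/3 true — not all ✓
  (8) {q0, q5, q4}: 1 true — at most one ✓
  (9) {q3, q0, q4}: 1 true — exactly one ✓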